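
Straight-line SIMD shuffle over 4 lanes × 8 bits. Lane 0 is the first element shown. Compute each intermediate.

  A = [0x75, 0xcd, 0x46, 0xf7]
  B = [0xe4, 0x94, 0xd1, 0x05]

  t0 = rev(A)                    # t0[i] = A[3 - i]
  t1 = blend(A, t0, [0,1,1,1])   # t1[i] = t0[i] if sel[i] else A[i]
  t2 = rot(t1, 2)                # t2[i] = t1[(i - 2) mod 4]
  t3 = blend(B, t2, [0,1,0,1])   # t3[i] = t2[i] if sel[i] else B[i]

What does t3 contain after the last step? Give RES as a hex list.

  t0: f7 46 cd 75
  t1: 75 46 cd 75
  t2: cd 75 75 46
  t3: e4 75 d1 46

RES = [ 0xe4  0x75  0xd1  0x46 ]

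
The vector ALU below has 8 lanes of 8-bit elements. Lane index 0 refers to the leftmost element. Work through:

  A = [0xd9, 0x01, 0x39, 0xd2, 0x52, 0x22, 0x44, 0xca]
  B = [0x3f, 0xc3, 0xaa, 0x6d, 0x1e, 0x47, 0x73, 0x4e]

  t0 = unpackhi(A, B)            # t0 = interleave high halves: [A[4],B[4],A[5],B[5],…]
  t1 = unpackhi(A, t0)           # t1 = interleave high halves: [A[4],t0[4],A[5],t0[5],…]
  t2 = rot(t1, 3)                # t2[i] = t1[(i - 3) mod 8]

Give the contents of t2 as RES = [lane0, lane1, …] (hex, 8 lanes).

  t0: 52 1e 22 47 44 73 ca 4e
  t1: 52 44 22 73 44 ca ca 4e
  t2: ca ca 4e 52 44 22 73 44

RES = [ 0xca  0xca  0x4e  0x52  0x44  0x22  0x73  0x44 ]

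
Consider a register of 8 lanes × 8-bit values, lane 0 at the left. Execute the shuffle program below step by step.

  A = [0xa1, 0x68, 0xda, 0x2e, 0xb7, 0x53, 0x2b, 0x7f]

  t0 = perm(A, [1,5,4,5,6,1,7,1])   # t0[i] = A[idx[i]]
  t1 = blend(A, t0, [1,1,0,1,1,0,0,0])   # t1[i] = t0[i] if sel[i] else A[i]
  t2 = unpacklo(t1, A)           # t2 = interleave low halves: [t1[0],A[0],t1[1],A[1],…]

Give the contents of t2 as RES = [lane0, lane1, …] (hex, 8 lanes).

RES = [ 0x68  0xa1  0x53  0x68  0xda  0xda  0x53  0x2e ]

→ t0 |68|53|b7|53|2b|68|7f|68|
→ t1 |68|53|da|53|2b|53|2b|7f|
→ t2 |68|a1|53|68|da|da|53|2e|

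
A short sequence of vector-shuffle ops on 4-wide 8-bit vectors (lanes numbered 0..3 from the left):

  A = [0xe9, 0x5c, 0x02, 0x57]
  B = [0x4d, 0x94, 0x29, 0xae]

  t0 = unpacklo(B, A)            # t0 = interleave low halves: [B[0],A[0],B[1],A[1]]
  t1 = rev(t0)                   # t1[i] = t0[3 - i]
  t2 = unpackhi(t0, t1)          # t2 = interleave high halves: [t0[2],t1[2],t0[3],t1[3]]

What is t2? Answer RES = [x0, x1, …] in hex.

RES = [0x94, 0xe9, 0x5c, 0x4d]

→ t0 |4d|e9|94|5c|
→ t1 |5c|94|e9|4d|
→ t2 |94|e9|5c|4d|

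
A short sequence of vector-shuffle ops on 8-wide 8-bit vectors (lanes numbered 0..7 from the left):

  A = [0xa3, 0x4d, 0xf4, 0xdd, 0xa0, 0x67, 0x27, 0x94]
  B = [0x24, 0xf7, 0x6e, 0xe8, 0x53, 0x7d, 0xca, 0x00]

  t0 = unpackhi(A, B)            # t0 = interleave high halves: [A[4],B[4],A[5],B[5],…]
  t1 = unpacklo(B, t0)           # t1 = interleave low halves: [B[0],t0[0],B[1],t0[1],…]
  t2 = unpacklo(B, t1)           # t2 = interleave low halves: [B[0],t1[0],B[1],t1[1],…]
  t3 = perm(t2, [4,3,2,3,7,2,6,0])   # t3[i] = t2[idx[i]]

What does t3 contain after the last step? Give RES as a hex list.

RES = [ 0x6e  0xa0  0xf7  0xa0  0x53  0xf7  0xe8  0x24 ]

  t0: a0 53 67 7d 27 ca 94 00
  t1: 24 a0 f7 53 6e 67 e8 7d
  t2: 24 24 f7 a0 6e f7 e8 53
  t3: 6e a0 f7 a0 53 f7 e8 24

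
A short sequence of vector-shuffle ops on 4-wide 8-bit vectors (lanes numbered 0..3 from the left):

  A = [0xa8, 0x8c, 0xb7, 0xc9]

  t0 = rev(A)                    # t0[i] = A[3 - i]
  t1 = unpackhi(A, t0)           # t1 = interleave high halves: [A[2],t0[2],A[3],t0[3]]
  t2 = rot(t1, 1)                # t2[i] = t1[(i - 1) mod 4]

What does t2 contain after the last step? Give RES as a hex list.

t0 = [0xc9, 0xb7, 0x8c, 0xa8]
t1 = [0xb7, 0x8c, 0xc9, 0xa8]
t2 = [0xa8, 0xb7, 0x8c, 0xc9]

RES = [ 0xa8  0xb7  0x8c  0xc9 ]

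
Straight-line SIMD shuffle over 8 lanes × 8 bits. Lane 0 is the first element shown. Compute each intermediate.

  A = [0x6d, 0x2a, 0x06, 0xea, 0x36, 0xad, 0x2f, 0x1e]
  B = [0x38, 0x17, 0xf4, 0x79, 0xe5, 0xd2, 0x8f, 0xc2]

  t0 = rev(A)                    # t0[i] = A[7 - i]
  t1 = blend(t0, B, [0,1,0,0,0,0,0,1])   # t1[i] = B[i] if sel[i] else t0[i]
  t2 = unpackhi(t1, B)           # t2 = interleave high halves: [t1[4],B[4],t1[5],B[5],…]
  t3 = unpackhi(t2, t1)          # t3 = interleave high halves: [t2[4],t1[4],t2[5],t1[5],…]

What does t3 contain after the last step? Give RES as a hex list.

RES = [0x2a, 0xea, 0x8f, 0x06, 0xc2, 0x2a, 0xc2, 0xc2]

  t0: 1e 2f ad 36 ea 06 2a 6d
  t1: 1e 17 ad 36 ea 06 2a c2
  t2: ea e5 06 d2 2a 8f c2 c2
  t3: 2a ea 8f 06 c2 2a c2 c2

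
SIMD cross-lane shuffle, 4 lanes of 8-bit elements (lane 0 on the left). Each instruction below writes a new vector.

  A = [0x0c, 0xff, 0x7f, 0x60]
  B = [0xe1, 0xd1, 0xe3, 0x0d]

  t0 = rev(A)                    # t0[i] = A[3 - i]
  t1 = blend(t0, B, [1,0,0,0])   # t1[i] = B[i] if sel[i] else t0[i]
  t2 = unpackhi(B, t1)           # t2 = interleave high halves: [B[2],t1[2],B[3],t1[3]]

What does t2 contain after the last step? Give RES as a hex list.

→ t0 |60|7f|ff|0c|
→ t1 |e1|7f|ff|0c|
→ t2 |e3|ff|0d|0c|

RES = [0xe3, 0xff, 0x0d, 0x0c]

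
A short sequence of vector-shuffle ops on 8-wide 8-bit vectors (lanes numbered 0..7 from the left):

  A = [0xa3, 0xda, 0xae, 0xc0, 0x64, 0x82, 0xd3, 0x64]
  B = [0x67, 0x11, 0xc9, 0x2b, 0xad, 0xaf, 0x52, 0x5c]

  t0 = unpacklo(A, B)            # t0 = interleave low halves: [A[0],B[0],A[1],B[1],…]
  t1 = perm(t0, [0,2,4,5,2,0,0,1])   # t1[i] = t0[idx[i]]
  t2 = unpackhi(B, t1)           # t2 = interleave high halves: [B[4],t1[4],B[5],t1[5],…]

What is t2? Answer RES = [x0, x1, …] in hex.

t0 = [0xa3, 0x67, 0xda, 0x11, 0xae, 0xc9, 0xc0, 0x2b]
t1 = [0xa3, 0xda, 0xae, 0xc9, 0xda, 0xa3, 0xa3, 0x67]
t2 = [0xad, 0xda, 0xaf, 0xa3, 0x52, 0xa3, 0x5c, 0x67]

RES = [0xad, 0xda, 0xaf, 0xa3, 0x52, 0xa3, 0x5c, 0x67]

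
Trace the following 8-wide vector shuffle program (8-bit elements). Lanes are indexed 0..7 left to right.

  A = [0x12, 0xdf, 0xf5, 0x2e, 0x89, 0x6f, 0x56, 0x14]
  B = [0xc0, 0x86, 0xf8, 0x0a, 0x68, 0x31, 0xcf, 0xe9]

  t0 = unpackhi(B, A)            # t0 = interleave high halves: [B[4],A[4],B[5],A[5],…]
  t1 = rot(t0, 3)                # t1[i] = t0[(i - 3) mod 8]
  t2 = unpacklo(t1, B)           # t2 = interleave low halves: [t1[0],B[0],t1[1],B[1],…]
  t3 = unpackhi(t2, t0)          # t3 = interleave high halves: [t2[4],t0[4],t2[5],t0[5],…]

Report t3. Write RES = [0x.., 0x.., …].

RES = [0x14, 0xcf, 0xf8, 0x56, 0x68, 0xe9, 0x0a, 0x14]

t0 = [0x68, 0x89, 0x31, 0x6f, 0xcf, 0x56, 0xe9, 0x14]
t1 = [0x56, 0xe9, 0x14, 0x68, 0x89, 0x31, 0x6f, 0xcf]
t2 = [0x56, 0xc0, 0xe9, 0x86, 0x14, 0xf8, 0x68, 0x0a]
t3 = [0x14, 0xcf, 0xf8, 0x56, 0x68, 0xe9, 0x0a, 0x14]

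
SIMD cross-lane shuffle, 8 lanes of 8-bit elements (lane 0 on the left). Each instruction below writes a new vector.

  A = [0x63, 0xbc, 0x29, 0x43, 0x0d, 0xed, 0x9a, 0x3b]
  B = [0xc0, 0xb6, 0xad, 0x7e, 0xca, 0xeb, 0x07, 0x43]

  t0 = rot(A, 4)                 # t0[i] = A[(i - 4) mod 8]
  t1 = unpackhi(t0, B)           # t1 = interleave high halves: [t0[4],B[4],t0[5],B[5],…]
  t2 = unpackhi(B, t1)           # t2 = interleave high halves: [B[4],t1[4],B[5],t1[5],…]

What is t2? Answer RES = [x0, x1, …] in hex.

RES = [0xca, 0x29, 0xeb, 0x07, 0x07, 0x43, 0x43, 0x43]

→ t0 |0d|ed|9a|3b|63|bc|29|43|
→ t1 |63|ca|bc|eb|29|07|43|43|
→ t2 |ca|29|eb|07|07|43|43|43|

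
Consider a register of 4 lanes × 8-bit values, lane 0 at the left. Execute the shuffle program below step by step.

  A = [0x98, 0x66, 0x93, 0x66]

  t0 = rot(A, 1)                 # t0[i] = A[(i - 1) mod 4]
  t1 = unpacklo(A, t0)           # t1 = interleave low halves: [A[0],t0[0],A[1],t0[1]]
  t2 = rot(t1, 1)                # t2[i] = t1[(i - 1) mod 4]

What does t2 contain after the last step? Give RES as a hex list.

RES = [0x98, 0x98, 0x66, 0x66]

t0 = [0x66, 0x98, 0x66, 0x93]
t1 = [0x98, 0x66, 0x66, 0x98]
t2 = [0x98, 0x98, 0x66, 0x66]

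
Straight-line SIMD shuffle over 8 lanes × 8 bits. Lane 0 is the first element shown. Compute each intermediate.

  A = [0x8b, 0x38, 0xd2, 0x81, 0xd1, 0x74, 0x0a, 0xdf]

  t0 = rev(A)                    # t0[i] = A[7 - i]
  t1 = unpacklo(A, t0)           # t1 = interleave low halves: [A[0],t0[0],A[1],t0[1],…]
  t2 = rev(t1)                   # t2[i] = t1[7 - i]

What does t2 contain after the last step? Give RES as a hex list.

t0 = [0xdf, 0x0a, 0x74, 0xd1, 0x81, 0xd2, 0x38, 0x8b]
t1 = [0x8b, 0xdf, 0x38, 0x0a, 0xd2, 0x74, 0x81, 0xd1]
t2 = [0xd1, 0x81, 0x74, 0xd2, 0x0a, 0x38, 0xdf, 0x8b]

RES = [0xd1, 0x81, 0x74, 0xd2, 0x0a, 0x38, 0xdf, 0x8b]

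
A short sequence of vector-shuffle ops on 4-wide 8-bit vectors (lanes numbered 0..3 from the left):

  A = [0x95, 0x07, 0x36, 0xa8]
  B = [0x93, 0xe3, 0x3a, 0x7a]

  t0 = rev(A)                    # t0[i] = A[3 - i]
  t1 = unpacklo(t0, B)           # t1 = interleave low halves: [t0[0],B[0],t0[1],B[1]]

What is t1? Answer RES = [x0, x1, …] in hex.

→ t0 |a8|36|07|95|
→ t1 |a8|93|36|e3|

RES = [0xa8, 0x93, 0x36, 0xe3]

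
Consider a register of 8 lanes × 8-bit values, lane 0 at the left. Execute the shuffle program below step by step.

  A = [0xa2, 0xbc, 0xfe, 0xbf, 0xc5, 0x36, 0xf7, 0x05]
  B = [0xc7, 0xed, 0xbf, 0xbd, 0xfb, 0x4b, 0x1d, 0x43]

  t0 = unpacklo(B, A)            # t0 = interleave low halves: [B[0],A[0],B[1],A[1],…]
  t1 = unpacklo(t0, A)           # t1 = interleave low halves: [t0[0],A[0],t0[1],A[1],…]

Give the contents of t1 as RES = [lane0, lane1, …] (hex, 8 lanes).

→ t0 |c7|a2|ed|bc|bf|fe|bd|bf|
→ t1 |c7|a2|a2|bc|ed|fe|bc|bf|

RES = [ 0xc7  0xa2  0xa2  0xbc  0xed  0xfe  0xbc  0xbf ]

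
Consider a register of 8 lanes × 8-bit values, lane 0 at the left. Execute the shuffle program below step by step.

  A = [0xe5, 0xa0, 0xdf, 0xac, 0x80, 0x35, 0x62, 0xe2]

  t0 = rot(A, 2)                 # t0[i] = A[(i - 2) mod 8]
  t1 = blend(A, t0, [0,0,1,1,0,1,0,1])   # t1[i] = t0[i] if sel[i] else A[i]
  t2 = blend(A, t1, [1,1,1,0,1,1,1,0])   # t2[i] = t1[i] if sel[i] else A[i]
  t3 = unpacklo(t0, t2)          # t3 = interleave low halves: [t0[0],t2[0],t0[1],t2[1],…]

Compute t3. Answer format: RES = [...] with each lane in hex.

RES = [0x62, 0xe5, 0xe2, 0xa0, 0xe5, 0xe5, 0xa0, 0xac]

  t0: 62 e2 e5 a0 df ac 80 35
  t1: e5 a0 e5 a0 80 ac 62 35
  t2: e5 a0 e5 ac 80 ac 62 e2
  t3: 62 e5 e2 a0 e5 e5 a0 ac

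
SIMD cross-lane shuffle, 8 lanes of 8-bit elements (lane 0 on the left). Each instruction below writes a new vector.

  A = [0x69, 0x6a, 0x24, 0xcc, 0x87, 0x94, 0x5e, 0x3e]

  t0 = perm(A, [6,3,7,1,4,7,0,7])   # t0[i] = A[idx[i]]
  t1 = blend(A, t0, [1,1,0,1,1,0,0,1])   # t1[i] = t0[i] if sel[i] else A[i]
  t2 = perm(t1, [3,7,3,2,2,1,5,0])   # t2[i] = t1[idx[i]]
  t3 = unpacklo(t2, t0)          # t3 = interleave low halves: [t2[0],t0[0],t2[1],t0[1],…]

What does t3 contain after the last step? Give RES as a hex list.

t0 = [0x5e, 0xcc, 0x3e, 0x6a, 0x87, 0x3e, 0x69, 0x3e]
t1 = [0x5e, 0xcc, 0x24, 0x6a, 0x87, 0x94, 0x5e, 0x3e]
t2 = [0x6a, 0x3e, 0x6a, 0x24, 0x24, 0xcc, 0x94, 0x5e]
t3 = [0x6a, 0x5e, 0x3e, 0xcc, 0x6a, 0x3e, 0x24, 0x6a]

RES = [ 0x6a  0x5e  0x3e  0xcc  0x6a  0x3e  0x24  0x6a ]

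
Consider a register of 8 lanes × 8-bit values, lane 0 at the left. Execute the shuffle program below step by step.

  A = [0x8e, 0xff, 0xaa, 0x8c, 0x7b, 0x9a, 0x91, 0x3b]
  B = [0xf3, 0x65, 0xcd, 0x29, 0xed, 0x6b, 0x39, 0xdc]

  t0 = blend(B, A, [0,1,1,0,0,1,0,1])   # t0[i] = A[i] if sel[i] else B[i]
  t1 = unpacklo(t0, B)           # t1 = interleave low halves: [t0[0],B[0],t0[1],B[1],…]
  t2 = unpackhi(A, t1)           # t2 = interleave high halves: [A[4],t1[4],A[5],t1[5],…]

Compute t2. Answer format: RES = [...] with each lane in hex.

  t0: f3 ff aa 29 ed 9a 39 3b
  t1: f3 f3 ff 65 aa cd 29 29
  t2: 7b aa 9a cd 91 29 3b 29

RES = [0x7b, 0xaa, 0x9a, 0xcd, 0x91, 0x29, 0x3b, 0x29]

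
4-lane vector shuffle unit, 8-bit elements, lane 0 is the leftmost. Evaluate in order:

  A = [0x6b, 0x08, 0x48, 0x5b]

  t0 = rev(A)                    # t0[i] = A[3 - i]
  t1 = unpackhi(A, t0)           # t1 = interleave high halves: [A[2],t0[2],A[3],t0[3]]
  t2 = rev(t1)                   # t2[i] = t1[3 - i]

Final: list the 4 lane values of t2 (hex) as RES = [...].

RES = [ 0x6b  0x5b  0x08  0x48 ]

→ t0 |5b|48|08|6b|
→ t1 |48|08|5b|6b|
→ t2 |6b|5b|08|48|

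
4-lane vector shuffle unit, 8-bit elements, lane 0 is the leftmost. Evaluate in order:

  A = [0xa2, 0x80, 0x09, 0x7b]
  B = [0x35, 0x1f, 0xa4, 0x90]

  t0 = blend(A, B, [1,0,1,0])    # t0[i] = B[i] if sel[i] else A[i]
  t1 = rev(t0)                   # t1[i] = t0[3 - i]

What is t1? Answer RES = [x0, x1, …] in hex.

  t0: 35 80 a4 7b
  t1: 7b a4 80 35

RES = [0x7b, 0xa4, 0x80, 0x35]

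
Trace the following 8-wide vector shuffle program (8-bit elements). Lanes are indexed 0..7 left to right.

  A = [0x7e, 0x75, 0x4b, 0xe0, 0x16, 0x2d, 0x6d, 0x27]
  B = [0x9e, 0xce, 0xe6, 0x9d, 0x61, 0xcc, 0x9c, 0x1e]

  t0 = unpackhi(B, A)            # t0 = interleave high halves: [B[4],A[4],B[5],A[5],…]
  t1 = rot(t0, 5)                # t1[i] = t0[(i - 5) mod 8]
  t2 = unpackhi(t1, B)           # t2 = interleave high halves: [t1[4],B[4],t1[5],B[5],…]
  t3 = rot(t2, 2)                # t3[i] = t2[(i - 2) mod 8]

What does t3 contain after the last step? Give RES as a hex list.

  t0: 61 16 cc 2d 9c 6d 1e 27
  t1: 2d 9c 6d 1e 27 61 16 cc
  t2: 27 61 61 cc 16 9c cc 1e
  t3: cc 1e 27 61 61 cc 16 9c

RES = [ 0xcc  0x1e  0x27  0x61  0x61  0xcc  0x16  0x9c ]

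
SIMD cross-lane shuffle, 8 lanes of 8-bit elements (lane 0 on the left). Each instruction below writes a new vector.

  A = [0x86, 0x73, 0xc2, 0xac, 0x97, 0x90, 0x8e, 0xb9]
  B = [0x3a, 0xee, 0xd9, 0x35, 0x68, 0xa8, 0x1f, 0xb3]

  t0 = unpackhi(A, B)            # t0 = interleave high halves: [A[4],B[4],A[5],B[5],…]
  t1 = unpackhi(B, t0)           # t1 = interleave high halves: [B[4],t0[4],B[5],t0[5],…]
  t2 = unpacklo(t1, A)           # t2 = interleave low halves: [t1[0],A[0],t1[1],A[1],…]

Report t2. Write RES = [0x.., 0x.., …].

→ t0 |97|68|90|a8|8e|1f|b9|b3|
→ t1 |68|8e|a8|1f|1f|b9|b3|b3|
→ t2 |68|86|8e|73|a8|c2|1f|ac|

RES = [0x68, 0x86, 0x8e, 0x73, 0xa8, 0xc2, 0x1f, 0xac]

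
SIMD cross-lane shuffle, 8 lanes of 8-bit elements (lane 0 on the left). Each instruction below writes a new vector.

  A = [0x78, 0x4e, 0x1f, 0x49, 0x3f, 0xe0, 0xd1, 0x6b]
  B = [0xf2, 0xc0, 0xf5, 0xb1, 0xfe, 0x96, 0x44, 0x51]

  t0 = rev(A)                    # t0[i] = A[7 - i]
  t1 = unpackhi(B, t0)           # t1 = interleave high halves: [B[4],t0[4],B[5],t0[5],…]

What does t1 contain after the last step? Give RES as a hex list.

  t0: 6b d1 e0 3f 49 1f 4e 78
  t1: fe 49 96 1f 44 4e 51 78

RES = [ 0xfe  0x49  0x96  0x1f  0x44  0x4e  0x51  0x78 ]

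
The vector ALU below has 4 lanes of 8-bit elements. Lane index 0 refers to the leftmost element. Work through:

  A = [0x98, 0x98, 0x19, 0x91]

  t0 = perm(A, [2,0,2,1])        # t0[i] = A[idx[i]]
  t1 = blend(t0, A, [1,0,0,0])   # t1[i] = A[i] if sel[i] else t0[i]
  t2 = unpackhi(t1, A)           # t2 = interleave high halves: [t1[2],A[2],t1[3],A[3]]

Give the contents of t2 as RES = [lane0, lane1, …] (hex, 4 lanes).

RES = [ 0x19  0x19  0x98  0x91 ]

  t0: 19 98 19 98
  t1: 98 98 19 98
  t2: 19 19 98 91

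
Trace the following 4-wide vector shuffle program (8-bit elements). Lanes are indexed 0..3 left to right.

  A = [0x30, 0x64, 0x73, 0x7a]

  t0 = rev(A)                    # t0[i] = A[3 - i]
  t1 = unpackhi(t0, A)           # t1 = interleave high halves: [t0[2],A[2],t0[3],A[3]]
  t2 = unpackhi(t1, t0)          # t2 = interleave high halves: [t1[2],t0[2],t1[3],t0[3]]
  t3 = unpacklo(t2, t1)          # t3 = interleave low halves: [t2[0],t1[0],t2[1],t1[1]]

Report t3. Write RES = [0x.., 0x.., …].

RES = [ 0x30  0x64  0x64  0x73 ]

t0 = [0x7a, 0x73, 0x64, 0x30]
t1 = [0x64, 0x73, 0x30, 0x7a]
t2 = [0x30, 0x64, 0x7a, 0x30]
t3 = [0x30, 0x64, 0x64, 0x73]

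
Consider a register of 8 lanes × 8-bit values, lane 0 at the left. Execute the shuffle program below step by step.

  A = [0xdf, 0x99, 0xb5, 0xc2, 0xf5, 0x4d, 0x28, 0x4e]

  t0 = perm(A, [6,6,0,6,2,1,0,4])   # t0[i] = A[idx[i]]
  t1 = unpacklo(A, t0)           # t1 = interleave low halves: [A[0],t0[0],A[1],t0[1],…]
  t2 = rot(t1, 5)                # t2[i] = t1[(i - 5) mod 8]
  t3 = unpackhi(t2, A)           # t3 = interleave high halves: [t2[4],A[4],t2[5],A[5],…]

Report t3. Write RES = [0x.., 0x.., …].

RES = [ 0x28  0xf5  0xdf  0x4d  0x28  0x28  0x99  0x4e ]

  t0: 28 28 df 28 b5 99 df f5
  t1: df 28 99 28 b5 df c2 28
  t2: 28 b5 df c2 28 df 28 99
  t3: 28 f5 df 4d 28 28 99 4e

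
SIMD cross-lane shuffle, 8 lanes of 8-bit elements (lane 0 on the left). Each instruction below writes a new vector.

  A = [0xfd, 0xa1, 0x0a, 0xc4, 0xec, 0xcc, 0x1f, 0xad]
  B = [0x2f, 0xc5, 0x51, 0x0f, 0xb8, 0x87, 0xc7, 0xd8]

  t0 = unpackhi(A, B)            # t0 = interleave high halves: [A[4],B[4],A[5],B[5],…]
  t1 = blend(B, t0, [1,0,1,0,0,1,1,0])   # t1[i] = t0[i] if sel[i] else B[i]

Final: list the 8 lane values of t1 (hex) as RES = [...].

RES = [0xec, 0xc5, 0xcc, 0x0f, 0xb8, 0xc7, 0xad, 0xd8]

→ t0 |ec|b8|cc|87|1f|c7|ad|d8|
→ t1 |ec|c5|cc|0f|b8|c7|ad|d8|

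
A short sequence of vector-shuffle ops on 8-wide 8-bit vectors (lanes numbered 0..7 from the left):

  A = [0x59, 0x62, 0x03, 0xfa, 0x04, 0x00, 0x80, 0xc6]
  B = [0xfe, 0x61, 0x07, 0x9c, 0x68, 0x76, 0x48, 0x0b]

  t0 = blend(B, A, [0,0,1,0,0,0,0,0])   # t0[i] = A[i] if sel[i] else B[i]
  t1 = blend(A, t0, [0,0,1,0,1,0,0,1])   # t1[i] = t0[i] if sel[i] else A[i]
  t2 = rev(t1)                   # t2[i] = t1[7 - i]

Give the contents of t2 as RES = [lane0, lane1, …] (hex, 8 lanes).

  t0: fe 61 03 9c 68 76 48 0b
  t1: 59 62 03 fa 68 00 80 0b
  t2: 0b 80 00 68 fa 03 62 59

RES = [ 0x0b  0x80  0x00  0x68  0xfa  0x03  0x62  0x59 ]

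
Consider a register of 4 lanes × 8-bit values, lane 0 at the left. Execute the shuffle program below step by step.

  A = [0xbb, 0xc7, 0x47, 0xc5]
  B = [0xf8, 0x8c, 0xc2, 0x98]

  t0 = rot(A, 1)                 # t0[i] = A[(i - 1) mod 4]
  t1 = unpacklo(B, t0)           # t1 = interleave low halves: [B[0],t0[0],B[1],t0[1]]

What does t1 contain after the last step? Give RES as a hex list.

RES = [ 0xf8  0xc5  0x8c  0xbb ]

  t0: c5 bb c7 47
  t1: f8 c5 8c bb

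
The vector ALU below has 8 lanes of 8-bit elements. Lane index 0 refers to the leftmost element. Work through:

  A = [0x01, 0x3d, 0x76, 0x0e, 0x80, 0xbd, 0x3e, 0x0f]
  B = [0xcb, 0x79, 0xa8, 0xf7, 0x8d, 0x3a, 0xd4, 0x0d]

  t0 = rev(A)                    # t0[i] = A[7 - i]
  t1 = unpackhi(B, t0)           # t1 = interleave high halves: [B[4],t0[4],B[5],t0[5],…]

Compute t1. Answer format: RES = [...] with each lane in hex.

  t0: 0f 3e bd 80 0e 76 3d 01
  t1: 8d 0e 3a 76 d4 3d 0d 01

RES = [0x8d, 0x0e, 0x3a, 0x76, 0xd4, 0x3d, 0x0d, 0x01]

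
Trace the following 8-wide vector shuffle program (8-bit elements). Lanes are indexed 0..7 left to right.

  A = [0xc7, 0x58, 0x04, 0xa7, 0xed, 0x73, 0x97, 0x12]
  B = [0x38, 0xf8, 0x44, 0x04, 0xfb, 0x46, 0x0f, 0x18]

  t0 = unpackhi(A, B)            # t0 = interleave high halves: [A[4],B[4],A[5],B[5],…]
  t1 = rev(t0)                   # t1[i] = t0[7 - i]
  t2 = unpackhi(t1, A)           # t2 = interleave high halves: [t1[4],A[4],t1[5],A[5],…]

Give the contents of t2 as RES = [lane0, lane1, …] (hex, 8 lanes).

RES = [ 0x46  0xed  0x73  0x73  0xfb  0x97  0xed  0x12 ]

→ t0 |ed|fb|73|46|97|0f|12|18|
→ t1 |18|12|0f|97|46|73|fb|ed|
→ t2 |46|ed|73|73|fb|97|ed|12|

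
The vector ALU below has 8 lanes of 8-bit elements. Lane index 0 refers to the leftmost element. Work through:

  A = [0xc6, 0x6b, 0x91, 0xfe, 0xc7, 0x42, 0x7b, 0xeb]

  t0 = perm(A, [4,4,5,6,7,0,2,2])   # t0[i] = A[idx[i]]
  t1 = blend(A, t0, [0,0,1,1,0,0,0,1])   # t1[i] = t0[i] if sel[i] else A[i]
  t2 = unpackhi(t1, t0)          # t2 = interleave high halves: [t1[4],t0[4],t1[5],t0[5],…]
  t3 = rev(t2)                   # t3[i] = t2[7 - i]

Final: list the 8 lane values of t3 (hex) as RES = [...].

t0 = [0xc7, 0xc7, 0x42, 0x7b, 0xeb, 0xc6, 0x91, 0x91]
t1 = [0xc6, 0x6b, 0x42, 0x7b, 0xc7, 0x42, 0x7b, 0x91]
t2 = [0xc7, 0xeb, 0x42, 0xc6, 0x7b, 0x91, 0x91, 0x91]
t3 = [0x91, 0x91, 0x91, 0x7b, 0xc6, 0x42, 0xeb, 0xc7]

RES = [ 0x91  0x91  0x91  0x7b  0xc6  0x42  0xeb  0xc7 ]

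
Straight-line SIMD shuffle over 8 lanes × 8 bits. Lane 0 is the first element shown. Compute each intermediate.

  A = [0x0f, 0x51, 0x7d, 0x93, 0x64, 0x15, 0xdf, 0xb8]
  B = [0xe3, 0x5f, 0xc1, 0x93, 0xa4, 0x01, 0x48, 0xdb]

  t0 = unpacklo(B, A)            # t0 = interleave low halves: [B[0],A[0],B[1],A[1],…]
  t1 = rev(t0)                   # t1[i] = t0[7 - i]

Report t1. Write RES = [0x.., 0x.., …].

t0 = [0xe3, 0x0f, 0x5f, 0x51, 0xc1, 0x7d, 0x93, 0x93]
t1 = [0x93, 0x93, 0x7d, 0xc1, 0x51, 0x5f, 0x0f, 0xe3]

RES = [0x93, 0x93, 0x7d, 0xc1, 0x51, 0x5f, 0x0f, 0xe3]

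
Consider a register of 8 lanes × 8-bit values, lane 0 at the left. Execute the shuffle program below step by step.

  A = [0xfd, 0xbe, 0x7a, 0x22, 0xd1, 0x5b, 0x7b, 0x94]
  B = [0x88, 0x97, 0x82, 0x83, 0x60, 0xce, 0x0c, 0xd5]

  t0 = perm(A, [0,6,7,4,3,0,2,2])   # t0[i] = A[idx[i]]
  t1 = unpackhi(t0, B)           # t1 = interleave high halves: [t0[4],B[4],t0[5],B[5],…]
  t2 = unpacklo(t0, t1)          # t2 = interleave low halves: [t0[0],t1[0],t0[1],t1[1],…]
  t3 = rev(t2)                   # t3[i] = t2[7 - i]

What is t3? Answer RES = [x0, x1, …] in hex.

RES = [ 0xce  0xd1  0xfd  0x94  0x60  0x7b  0x22  0xfd ]

→ t0 |fd|7b|94|d1|22|fd|7a|7a|
→ t1 |22|60|fd|ce|7a|0c|7a|d5|
→ t2 |fd|22|7b|60|94|fd|d1|ce|
→ t3 |ce|d1|fd|94|60|7b|22|fd|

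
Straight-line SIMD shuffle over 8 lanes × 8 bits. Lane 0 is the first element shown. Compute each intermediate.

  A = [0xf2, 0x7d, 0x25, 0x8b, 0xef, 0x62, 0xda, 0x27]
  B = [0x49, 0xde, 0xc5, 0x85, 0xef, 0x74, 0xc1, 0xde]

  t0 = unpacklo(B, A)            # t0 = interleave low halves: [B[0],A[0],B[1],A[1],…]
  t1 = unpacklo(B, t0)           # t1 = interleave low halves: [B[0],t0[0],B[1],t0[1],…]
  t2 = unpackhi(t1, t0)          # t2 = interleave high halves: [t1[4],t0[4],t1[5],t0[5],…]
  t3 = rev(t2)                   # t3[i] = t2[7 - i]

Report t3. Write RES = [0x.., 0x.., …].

→ t0 |49|f2|de|7d|c5|25|85|8b|
→ t1 |49|49|de|f2|c5|de|85|7d|
→ t2 |c5|c5|de|25|85|85|7d|8b|
→ t3 |8b|7d|85|85|25|de|c5|c5|

RES = [0x8b, 0x7d, 0x85, 0x85, 0x25, 0xde, 0xc5, 0xc5]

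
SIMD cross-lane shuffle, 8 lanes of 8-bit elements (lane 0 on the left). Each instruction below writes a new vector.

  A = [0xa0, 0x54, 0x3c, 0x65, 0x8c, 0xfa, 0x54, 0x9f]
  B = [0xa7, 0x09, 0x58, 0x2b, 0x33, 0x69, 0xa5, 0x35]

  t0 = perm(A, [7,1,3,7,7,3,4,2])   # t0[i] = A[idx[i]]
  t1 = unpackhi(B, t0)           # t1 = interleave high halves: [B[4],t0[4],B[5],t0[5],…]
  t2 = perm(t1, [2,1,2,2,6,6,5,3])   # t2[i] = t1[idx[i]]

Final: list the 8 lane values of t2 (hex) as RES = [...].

RES = [0x69, 0x9f, 0x69, 0x69, 0x35, 0x35, 0x8c, 0x65]

  t0: 9f 54 65 9f 9f 65 8c 3c
  t1: 33 9f 69 65 a5 8c 35 3c
  t2: 69 9f 69 69 35 35 8c 65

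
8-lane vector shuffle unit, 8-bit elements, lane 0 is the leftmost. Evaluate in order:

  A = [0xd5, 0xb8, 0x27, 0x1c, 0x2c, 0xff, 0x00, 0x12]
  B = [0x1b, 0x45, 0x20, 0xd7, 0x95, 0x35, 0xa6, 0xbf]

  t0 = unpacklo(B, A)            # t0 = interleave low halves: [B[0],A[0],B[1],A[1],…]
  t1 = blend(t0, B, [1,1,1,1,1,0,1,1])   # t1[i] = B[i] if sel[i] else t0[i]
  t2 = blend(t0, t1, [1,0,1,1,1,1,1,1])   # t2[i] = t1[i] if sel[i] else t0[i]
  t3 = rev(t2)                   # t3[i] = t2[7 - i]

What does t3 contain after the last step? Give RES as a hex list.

RES = [ 0xbf  0xa6  0x27  0x95  0xd7  0x20  0xd5  0x1b ]

  t0: 1b d5 45 b8 20 27 d7 1c
  t1: 1b 45 20 d7 95 27 a6 bf
  t2: 1b d5 20 d7 95 27 a6 bf
  t3: bf a6 27 95 d7 20 d5 1b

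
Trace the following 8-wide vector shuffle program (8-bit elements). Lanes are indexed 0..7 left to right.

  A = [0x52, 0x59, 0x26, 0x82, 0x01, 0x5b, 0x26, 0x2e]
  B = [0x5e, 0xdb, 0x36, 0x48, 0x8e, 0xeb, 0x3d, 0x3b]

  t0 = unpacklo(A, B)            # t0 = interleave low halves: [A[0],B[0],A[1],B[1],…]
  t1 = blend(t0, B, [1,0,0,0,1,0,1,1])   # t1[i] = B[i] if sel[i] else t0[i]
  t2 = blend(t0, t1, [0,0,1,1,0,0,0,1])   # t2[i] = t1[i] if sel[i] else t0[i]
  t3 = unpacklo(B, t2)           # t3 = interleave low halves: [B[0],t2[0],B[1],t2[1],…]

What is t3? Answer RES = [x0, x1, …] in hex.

RES = [0x5e, 0x52, 0xdb, 0x5e, 0x36, 0x59, 0x48, 0xdb]

  t0: 52 5e 59 db 26 36 82 48
  t1: 5e 5e 59 db 8e 36 3d 3b
  t2: 52 5e 59 db 26 36 82 3b
  t3: 5e 52 db 5e 36 59 48 db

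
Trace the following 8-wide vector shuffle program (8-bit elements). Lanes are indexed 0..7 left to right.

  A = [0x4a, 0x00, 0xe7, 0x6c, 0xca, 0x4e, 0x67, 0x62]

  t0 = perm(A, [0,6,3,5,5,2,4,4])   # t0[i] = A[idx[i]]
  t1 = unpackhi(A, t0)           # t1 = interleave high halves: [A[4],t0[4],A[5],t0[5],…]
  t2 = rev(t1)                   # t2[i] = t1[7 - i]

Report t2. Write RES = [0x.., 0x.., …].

  t0: 4a 67 6c 4e 4e e7 ca ca
  t1: ca 4e 4e e7 67 ca 62 ca
  t2: ca 62 ca 67 e7 4e 4e ca

RES = [0xca, 0x62, 0xca, 0x67, 0xe7, 0x4e, 0x4e, 0xca]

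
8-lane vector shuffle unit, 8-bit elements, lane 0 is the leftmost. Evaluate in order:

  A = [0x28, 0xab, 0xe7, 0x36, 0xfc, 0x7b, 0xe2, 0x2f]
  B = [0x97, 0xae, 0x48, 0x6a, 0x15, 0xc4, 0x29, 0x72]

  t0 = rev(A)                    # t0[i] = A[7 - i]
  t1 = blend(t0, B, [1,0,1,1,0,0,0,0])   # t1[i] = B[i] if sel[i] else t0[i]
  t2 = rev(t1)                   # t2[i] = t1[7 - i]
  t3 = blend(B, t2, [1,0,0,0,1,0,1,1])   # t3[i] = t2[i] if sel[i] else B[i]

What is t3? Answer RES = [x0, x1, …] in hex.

→ t0 |2f|e2|7b|fc|36|e7|ab|28|
→ t1 |97|e2|48|6a|36|e7|ab|28|
→ t2 |28|ab|e7|36|6a|48|e2|97|
→ t3 |28|ae|48|6a|6a|c4|e2|97|

RES = [ 0x28  0xae  0x48  0x6a  0x6a  0xc4  0xe2  0x97 ]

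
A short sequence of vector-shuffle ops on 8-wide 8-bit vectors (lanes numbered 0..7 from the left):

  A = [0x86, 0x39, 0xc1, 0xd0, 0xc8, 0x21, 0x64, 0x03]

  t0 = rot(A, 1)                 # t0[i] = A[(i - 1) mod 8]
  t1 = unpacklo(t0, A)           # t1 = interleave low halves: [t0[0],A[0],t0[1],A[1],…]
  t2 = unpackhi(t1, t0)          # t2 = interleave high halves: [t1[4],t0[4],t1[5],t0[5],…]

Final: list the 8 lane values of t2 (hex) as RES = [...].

RES = [0x39, 0xd0, 0xc1, 0xc8, 0xc1, 0x21, 0xd0, 0x64]

→ t0 |03|86|39|c1|d0|c8|21|64|
→ t1 |03|86|86|39|39|c1|c1|d0|
→ t2 |39|d0|c1|c8|c1|21|d0|64|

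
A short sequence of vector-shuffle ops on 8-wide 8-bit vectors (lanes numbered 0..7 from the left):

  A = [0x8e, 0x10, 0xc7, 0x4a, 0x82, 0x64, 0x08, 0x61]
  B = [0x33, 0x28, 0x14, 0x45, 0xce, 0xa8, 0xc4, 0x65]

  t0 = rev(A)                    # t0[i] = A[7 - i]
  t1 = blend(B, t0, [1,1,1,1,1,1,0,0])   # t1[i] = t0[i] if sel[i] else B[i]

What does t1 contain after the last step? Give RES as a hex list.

  t0: 61 08 64 82 4a c7 10 8e
  t1: 61 08 64 82 4a c7 c4 65

RES = [ 0x61  0x08  0x64  0x82  0x4a  0xc7  0xc4  0x65 ]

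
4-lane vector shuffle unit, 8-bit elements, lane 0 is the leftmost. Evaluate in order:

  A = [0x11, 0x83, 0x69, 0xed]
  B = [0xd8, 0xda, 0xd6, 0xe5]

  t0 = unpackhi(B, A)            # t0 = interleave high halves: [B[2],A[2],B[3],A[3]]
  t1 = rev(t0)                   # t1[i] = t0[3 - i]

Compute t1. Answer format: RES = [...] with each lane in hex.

→ t0 |d6|69|e5|ed|
→ t1 |ed|e5|69|d6|

RES = [ 0xed  0xe5  0x69  0xd6 ]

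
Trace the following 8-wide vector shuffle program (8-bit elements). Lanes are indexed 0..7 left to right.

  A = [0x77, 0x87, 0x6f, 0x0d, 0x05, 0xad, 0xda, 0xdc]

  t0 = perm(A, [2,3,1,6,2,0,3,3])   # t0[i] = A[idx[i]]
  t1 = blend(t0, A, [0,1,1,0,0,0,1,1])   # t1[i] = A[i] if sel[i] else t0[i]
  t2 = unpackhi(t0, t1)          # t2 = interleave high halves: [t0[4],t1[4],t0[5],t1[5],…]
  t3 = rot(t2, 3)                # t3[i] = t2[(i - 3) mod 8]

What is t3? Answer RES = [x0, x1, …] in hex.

RES = [ 0xda  0x0d  0xdc  0x6f  0x6f  0x77  0x77  0x0d ]

t0 = [0x6f, 0x0d, 0x87, 0xda, 0x6f, 0x77, 0x0d, 0x0d]
t1 = [0x6f, 0x87, 0x6f, 0xda, 0x6f, 0x77, 0xda, 0xdc]
t2 = [0x6f, 0x6f, 0x77, 0x77, 0x0d, 0xda, 0x0d, 0xdc]
t3 = [0xda, 0x0d, 0xdc, 0x6f, 0x6f, 0x77, 0x77, 0x0d]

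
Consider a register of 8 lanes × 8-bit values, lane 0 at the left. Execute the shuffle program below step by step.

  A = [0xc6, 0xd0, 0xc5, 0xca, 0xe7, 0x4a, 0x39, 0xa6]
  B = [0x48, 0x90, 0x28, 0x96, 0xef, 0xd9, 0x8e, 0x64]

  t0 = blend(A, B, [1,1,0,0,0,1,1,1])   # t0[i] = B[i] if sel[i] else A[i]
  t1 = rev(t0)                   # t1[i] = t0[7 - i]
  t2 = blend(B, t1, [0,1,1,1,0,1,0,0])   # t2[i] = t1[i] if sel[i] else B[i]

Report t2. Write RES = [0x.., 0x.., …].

RES = [ 0x48  0x8e  0xd9  0xe7  0xef  0xc5  0x8e  0x64 ]

t0 = [0x48, 0x90, 0xc5, 0xca, 0xe7, 0xd9, 0x8e, 0x64]
t1 = [0x64, 0x8e, 0xd9, 0xe7, 0xca, 0xc5, 0x90, 0x48]
t2 = [0x48, 0x8e, 0xd9, 0xe7, 0xef, 0xc5, 0x8e, 0x64]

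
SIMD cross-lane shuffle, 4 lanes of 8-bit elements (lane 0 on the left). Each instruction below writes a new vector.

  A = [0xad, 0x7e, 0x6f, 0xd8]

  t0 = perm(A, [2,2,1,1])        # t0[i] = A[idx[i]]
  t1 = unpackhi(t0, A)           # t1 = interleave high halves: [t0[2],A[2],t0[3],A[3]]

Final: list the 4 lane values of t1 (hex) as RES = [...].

RES = [0x7e, 0x6f, 0x7e, 0xd8]

t0 = [0x6f, 0x6f, 0x7e, 0x7e]
t1 = [0x7e, 0x6f, 0x7e, 0xd8]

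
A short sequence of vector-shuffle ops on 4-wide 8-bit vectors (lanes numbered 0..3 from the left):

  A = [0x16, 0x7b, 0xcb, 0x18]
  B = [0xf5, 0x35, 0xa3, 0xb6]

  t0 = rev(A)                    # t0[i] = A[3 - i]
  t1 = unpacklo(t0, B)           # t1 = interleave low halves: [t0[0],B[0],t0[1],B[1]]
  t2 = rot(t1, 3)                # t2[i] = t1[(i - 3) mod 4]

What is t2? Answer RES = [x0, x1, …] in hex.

RES = [ 0xf5  0xcb  0x35  0x18 ]

  t0: 18 cb 7b 16
  t1: 18 f5 cb 35
  t2: f5 cb 35 18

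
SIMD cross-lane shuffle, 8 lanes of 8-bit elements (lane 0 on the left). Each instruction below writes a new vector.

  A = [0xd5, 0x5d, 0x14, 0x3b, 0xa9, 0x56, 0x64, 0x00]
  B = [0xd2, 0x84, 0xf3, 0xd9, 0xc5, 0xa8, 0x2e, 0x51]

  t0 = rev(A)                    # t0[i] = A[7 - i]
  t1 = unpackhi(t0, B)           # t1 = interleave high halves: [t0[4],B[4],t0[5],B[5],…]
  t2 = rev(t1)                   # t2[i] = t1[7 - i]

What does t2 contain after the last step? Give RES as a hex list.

t0 = [0x00, 0x64, 0x56, 0xa9, 0x3b, 0x14, 0x5d, 0xd5]
t1 = [0x3b, 0xc5, 0x14, 0xa8, 0x5d, 0x2e, 0xd5, 0x51]
t2 = [0x51, 0xd5, 0x2e, 0x5d, 0xa8, 0x14, 0xc5, 0x3b]

RES = [ 0x51  0xd5  0x2e  0x5d  0xa8  0x14  0xc5  0x3b ]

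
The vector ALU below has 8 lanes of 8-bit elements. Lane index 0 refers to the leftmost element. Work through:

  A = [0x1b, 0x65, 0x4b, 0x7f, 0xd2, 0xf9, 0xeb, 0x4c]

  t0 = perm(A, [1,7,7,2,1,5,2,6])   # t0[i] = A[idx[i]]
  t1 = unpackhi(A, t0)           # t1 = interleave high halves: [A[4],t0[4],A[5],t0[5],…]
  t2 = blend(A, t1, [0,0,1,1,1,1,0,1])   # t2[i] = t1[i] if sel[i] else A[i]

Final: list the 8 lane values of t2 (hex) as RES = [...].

RES = [0x1b, 0x65, 0xf9, 0xf9, 0xeb, 0x4b, 0xeb, 0xeb]

→ t0 |65|4c|4c|4b|65|f9|4b|eb|
→ t1 |d2|65|f9|f9|eb|4b|4c|eb|
→ t2 |1b|65|f9|f9|eb|4b|eb|eb|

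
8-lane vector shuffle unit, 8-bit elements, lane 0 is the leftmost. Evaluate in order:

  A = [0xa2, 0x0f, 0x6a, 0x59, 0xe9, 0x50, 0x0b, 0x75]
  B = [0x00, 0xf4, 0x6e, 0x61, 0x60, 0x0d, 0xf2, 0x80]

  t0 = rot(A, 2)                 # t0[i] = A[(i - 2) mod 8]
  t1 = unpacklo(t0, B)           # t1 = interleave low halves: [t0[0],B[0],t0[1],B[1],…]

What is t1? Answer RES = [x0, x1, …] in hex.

RES = [0x0b, 0x00, 0x75, 0xf4, 0xa2, 0x6e, 0x0f, 0x61]

→ t0 |0b|75|a2|0f|6a|59|e9|50|
→ t1 |0b|00|75|f4|a2|6e|0f|61|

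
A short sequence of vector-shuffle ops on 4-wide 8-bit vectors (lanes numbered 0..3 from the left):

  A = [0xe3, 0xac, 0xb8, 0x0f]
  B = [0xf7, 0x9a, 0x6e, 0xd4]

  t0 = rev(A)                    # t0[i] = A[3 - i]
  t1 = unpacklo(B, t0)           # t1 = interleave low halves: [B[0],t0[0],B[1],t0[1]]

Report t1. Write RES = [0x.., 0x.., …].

RES = [ 0xf7  0x0f  0x9a  0xb8 ]

t0 = [0x0f, 0xb8, 0xac, 0xe3]
t1 = [0xf7, 0x0f, 0x9a, 0xb8]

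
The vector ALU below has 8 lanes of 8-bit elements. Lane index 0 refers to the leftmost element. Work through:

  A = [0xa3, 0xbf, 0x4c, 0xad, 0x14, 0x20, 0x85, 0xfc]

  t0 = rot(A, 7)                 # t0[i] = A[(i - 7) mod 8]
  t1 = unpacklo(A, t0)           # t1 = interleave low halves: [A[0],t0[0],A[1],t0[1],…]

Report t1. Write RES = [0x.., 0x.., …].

RES = [ 0xa3  0xbf  0xbf  0x4c  0x4c  0xad  0xad  0x14 ]

t0 = [0xbf, 0x4c, 0xad, 0x14, 0x20, 0x85, 0xfc, 0xa3]
t1 = [0xa3, 0xbf, 0xbf, 0x4c, 0x4c, 0xad, 0xad, 0x14]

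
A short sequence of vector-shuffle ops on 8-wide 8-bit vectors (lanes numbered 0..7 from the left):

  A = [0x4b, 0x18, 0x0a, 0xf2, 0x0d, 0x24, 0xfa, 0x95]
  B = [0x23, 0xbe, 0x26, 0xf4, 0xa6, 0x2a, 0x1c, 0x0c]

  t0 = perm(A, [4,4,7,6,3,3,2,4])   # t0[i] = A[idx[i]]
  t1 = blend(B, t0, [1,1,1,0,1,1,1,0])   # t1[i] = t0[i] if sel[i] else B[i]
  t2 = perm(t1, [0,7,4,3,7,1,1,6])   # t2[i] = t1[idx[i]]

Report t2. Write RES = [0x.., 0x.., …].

RES = [ 0x0d  0x0c  0xf2  0xf4  0x0c  0x0d  0x0d  0x0a ]

t0 = [0x0d, 0x0d, 0x95, 0xfa, 0xf2, 0xf2, 0x0a, 0x0d]
t1 = [0x0d, 0x0d, 0x95, 0xf4, 0xf2, 0xf2, 0x0a, 0x0c]
t2 = [0x0d, 0x0c, 0xf2, 0xf4, 0x0c, 0x0d, 0x0d, 0x0a]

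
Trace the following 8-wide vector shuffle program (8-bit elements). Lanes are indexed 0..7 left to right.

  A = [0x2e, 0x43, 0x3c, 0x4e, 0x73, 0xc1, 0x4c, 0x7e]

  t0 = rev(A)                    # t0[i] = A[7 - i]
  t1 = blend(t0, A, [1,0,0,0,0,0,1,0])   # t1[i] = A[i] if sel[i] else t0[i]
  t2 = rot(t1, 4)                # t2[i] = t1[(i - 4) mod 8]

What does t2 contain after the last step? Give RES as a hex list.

→ t0 |7e|4c|c1|73|4e|3c|43|2e|
→ t1 |2e|4c|c1|73|4e|3c|4c|2e|
→ t2 |4e|3c|4c|2e|2e|4c|c1|73|

RES = [ 0x4e  0x3c  0x4c  0x2e  0x2e  0x4c  0xc1  0x73 ]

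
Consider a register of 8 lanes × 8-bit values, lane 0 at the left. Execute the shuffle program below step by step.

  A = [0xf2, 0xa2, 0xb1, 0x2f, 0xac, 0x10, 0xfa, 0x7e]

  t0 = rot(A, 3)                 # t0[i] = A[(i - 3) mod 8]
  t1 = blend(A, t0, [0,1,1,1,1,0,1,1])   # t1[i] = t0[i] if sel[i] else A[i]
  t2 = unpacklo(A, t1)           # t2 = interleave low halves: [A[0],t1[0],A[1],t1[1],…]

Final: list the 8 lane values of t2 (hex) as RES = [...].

t0 = [0x10, 0xfa, 0x7e, 0xf2, 0xa2, 0xb1, 0x2f, 0xac]
t1 = [0xf2, 0xfa, 0x7e, 0xf2, 0xa2, 0x10, 0x2f, 0xac]
t2 = [0xf2, 0xf2, 0xa2, 0xfa, 0xb1, 0x7e, 0x2f, 0xf2]

RES = [0xf2, 0xf2, 0xa2, 0xfa, 0xb1, 0x7e, 0x2f, 0xf2]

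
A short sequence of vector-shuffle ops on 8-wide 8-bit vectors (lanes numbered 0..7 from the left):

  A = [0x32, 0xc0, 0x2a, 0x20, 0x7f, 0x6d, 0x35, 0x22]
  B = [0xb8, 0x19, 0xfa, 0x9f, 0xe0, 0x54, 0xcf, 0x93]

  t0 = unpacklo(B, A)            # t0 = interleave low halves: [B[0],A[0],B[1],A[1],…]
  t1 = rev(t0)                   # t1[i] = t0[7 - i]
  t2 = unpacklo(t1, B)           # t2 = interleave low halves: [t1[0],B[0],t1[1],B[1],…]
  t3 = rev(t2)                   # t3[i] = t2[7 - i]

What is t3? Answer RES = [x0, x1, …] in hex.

→ t0 |b8|32|19|c0|fa|2a|9f|20|
→ t1 |20|9f|2a|fa|c0|19|32|b8|
→ t2 |20|b8|9f|19|2a|fa|fa|9f|
→ t3 |9f|fa|fa|2a|19|9f|b8|20|

RES = [ 0x9f  0xfa  0xfa  0x2a  0x19  0x9f  0xb8  0x20 ]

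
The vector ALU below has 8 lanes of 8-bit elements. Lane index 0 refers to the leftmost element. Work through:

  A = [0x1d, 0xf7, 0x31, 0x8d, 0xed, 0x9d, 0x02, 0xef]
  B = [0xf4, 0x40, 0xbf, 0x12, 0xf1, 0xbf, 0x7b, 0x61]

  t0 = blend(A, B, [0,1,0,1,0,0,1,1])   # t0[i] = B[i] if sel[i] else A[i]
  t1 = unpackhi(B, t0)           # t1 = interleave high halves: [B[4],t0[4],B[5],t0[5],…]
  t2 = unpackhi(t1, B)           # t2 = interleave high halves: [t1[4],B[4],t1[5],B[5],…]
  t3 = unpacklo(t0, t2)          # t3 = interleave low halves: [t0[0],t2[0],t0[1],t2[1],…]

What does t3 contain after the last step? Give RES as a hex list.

RES = [ 0x1d  0x7b  0x40  0xf1  0x31  0x7b  0x12  0xbf ]

  t0: 1d 40 31 12 ed 9d 7b 61
  t1: f1 ed bf 9d 7b 7b 61 61
  t2: 7b f1 7b bf 61 7b 61 61
  t3: 1d 7b 40 f1 31 7b 12 bf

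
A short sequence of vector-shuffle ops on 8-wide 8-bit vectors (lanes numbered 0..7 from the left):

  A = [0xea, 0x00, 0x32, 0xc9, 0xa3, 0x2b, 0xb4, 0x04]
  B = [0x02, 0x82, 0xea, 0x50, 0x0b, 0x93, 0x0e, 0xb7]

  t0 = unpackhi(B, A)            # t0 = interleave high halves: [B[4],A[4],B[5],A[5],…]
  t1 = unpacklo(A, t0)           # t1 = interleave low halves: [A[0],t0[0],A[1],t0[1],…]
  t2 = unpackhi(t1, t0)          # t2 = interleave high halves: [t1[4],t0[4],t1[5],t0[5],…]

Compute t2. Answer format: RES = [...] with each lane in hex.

RES = [0x32, 0x0e, 0x93, 0xb4, 0xc9, 0xb7, 0x2b, 0x04]

  t0: 0b a3 93 2b 0e b4 b7 04
  t1: ea 0b 00 a3 32 93 c9 2b
  t2: 32 0e 93 b4 c9 b7 2b 04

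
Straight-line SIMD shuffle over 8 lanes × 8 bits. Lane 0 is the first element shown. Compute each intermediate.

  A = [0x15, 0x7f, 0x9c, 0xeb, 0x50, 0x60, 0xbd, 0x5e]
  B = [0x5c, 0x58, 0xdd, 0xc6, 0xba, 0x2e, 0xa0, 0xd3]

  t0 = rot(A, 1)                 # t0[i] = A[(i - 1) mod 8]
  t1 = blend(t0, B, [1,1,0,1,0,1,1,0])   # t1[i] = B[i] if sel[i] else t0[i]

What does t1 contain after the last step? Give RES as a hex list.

RES = [0x5c, 0x58, 0x7f, 0xc6, 0xeb, 0x2e, 0xa0, 0xbd]

  t0: 5e 15 7f 9c eb 50 60 bd
  t1: 5c 58 7f c6 eb 2e a0 bd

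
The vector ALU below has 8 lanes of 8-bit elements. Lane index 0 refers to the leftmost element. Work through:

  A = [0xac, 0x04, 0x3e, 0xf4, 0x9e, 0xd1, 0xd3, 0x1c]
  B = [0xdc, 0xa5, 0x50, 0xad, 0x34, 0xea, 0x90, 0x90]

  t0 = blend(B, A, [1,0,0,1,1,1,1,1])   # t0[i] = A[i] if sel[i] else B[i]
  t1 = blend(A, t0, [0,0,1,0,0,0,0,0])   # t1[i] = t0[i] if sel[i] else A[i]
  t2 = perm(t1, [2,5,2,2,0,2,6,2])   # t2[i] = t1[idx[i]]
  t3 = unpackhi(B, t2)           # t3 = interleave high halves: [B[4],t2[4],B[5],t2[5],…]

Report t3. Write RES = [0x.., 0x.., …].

→ t0 |ac|a5|50|f4|9e|d1|d3|1c|
→ t1 |ac|04|50|f4|9e|d1|d3|1c|
→ t2 |50|d1|50|50|ac|50|d3|50|
→ t3 |34|ac|ea|50|90|d3|90|50|

RES = [0x34, 0xac, 0xea, 0x50, 0x90, 0xd3, 0x90, 0x50]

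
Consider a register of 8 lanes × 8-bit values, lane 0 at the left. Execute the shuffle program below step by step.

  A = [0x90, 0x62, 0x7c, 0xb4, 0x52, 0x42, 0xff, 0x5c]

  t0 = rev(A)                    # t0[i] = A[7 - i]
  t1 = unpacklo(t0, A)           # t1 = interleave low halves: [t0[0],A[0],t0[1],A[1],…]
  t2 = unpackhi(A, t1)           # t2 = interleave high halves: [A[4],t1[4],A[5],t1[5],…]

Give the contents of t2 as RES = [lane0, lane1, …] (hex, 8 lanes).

→ t0 |5c|ff|42|52|b4|7c|62|90|
→ t1 |5c|90|ff|62|42|7c|52|b4|
→ t2 |52|42|42|7c|ff|52|5c|b4|

RES = [0x52, 0x42, 0x42, 0x7c, 0xff, 0x52, 0x5c, 0xb4]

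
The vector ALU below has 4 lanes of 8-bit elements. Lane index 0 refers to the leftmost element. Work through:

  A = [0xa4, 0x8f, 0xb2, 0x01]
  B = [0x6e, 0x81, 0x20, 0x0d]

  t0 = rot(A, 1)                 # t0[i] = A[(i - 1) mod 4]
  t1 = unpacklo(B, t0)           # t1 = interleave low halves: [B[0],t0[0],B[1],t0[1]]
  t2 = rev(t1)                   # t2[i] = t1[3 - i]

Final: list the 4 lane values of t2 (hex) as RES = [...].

RES = [0xa4, 0x81, 0x01, 0x6e]

→ t0 |01|a4|8f|b2|
→ t1 |6e|01|81|a4|
→ t2 |a4|81|01|6e|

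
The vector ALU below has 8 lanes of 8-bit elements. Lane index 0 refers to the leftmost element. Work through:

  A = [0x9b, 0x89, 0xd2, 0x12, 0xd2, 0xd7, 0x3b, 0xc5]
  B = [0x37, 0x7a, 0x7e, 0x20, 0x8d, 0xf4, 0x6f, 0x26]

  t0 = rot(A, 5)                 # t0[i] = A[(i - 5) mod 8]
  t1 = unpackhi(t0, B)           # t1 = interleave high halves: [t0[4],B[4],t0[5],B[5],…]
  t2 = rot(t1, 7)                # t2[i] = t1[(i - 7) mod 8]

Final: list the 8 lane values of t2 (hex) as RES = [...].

RES = [0x8d, 0x9b, 0xf4, 0x89, 0x6f, 0xd2, 0x26, 0xc5]

→ t0 |12|d2|d7|3b|c5|9b|89|d2|
→ t1 |c5|8d|9b|f4|89|6f|d2|26|
→ t2 |8d|9b|f4|89|6f|d2|26|c5|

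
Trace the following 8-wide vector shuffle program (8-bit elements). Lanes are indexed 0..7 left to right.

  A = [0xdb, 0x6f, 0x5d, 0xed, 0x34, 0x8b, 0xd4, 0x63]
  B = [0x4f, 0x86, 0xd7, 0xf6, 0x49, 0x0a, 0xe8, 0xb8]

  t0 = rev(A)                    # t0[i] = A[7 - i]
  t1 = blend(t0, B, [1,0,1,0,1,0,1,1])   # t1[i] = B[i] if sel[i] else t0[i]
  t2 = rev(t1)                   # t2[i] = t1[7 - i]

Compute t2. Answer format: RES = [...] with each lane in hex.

RES = [0xb8, 0xe8, 0x5d, 0x49, 0x34, 0xd7, 0xd4, 0x4f]

t0 = [0x63, 0xd4, 0x8b, 0x34, 0xed, 0x5d, 0x6f, 0xdb]
t1 = [0x4f, 0xd4, 0xd7, 0x34, 0x49, 0x5d, 0xe8, 0xb8]
t2 = [0xb8, 0xe8, 0x5d, 0x49, 0x34, 0xd7, 0xd4, 0x4f]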